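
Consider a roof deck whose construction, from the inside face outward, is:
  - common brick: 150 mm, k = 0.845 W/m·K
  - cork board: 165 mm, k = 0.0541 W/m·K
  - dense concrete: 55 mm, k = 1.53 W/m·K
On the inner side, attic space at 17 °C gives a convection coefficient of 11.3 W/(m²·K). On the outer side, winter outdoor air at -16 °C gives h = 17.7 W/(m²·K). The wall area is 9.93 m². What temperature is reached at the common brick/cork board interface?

Using the resistance-network approach (series):
R_inner film = 1/(h_i·A) = 1/(11.3×9.93) = 0.008912 K/W
R_common brick = L/(kA) = 0.15/(0.845×9.93) = 0.01788 K/W
R_cork board = L/(kA) = 0.165/(0.0541×9.93) = 0.3071 K/W
R_dense concrete = L/(kA) = 0.055/(1.53×9.93) = 0.00362 K/W
R_outer film = 1/(h_o·A) = 1/(17.7×9.93) = 0.00569 K/W
R_total = 0.3432 K/W;  Q = ΔT/R_total = 33/0.3432 = 96.14 W
T_interface = T_inner − Q·ΣR(inner→interface) = 17 − 96.1×0.02679

T ≈ 14.4 °C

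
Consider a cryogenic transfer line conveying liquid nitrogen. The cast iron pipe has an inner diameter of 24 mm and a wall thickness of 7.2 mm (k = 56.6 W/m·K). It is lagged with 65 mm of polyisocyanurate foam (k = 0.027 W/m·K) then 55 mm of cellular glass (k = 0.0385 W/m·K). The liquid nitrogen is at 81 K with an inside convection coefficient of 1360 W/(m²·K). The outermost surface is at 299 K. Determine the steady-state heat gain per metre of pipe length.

q′ ≈ 20.2 W/m

Per-layer cylindrical resistances, series-summed:
R_inner film = 1/(h_i·2πr₁L) = 1/(1360×2π×0.012×1) = 0.009752 K/W
R_cast iron pipe wall = ln(19.2/12)/(2π×56.6×1) = 0.001322 K/W
R_polyisocyanurate foam = ln(84.2/19.2)/(2π×0.027×1) = 8.714 K/W
R_cellular glass = ln(139.2/84.2)/(2π×0.0385×1) = 2.078 K/W
R_total = 10.8 K/W
Q = ΔT/R_total = 218/10.8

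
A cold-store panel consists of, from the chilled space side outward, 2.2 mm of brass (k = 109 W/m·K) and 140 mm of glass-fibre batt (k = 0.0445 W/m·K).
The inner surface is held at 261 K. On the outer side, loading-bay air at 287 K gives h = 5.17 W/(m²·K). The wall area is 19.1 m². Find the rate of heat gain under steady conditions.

Using the resistance-network approach (series):
R_brass = L/(kA) = 0.0022/(109×19.1) = 1.057×10^-6 K/W
R_glass-fibre batt = L/(kA) = 0.14/(0.0445×19.1) = 0.1647 K/W
R_outer film = 1/(h_o·A) = 1/(5.17×19.1) = 0.01013 K/W
R_total = 0.1748 K/W
Q = ΔT / R_total = 26 / 0.1748

Q ≈ 149 W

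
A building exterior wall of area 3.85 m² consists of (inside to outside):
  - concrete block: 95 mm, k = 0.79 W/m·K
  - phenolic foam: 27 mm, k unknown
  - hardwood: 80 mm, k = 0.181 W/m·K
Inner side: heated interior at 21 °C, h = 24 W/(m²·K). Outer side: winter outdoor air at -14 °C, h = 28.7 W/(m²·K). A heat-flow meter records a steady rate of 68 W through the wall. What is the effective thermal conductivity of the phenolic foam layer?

Using the resistance-network approach (series):
R_inner film = 1/(h_i·A) = 1/(24×3.85) = 0.01082 K/W
R_concrete block = L/(kA) = 0.095/(0.79×3.85) = 0.03123 K/W
R_hardwood = L/(kA) = 0.08/(0.181×3.85) = 0.1148 K/W
R_outer film = 1/(h_o·A) = 1/(28.7×3.85) = 0.00905 K/W
Sum of known resistances R_other = 0.1659 K/W
Total R = ΔT/Q = 35/68 = 0.5147 K/W
R_phenolic foam = R_total − R_other = 0.3488 K/W
k = L/(R·A) = 0.027/(0.3488×3.85)

k ≈ 0.0201 W/(m·K)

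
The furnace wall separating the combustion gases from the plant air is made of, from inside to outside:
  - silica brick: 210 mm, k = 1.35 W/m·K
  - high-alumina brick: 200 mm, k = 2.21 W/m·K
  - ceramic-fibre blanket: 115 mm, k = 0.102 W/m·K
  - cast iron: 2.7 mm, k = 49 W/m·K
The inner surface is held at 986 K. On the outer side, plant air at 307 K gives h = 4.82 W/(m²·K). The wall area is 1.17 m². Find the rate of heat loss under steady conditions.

Model the wall as resistances in series:
R_silica brick = L/(kA) = 0.21/(1.35×1.17) = 0.133 K/W
R_high-alumina brick = L/(kA) = 0.2/(2.21×1.17) = 0.07735 K/W
R_ceramic-fibre blanket = L/(kA) = 0.115/(0.102×1.17) = 0.9636 K/W
R_cast iron = L/(kA) = 0.0027/(49×1.17) = 4.71×10^-5 K/W
R_outer film = 1/(h_o·A) = 1/(4.82×1.17) = 0.1773 K/W
R_total = 1.351 K/W
Q = ΔT / R_total = 679 / 1.351

Q ≈ 502 W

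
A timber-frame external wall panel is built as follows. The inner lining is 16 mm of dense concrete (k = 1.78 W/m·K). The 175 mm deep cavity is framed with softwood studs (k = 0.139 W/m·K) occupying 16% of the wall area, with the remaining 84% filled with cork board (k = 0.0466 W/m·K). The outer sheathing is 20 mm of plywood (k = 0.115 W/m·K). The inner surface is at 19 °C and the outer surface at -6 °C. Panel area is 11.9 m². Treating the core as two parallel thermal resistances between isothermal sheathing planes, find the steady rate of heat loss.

Q ≈ 98.1 W

Sheathing layers in series; stud and cavity paths in parallel between them.
R_inner = 0.016/(1.78×11.9) = 7.554×10^-4 K/W
R_stud  = 0.175/(0.139×0.16×11.9) = 0.6612 K/W
R_cav   = 0.175/(0.0466×0.84×11.9) = 0.3757 K/W
1/R_core = 1/R_stud + 1/R_cav → R_core = 0.2396 K/W
R_outer = 0.02/(0.115×11.9) = 0.01461 K/W
R_total = 0.2549 K/W
Q = ΔT/R_total = 25/0.2549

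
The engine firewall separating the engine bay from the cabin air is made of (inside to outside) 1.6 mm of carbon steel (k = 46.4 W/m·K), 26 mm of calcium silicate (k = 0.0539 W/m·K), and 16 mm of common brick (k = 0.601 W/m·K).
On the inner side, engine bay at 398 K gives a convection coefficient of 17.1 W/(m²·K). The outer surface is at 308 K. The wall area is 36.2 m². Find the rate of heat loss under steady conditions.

Q ≈ 5740 W

Using the resistance-network approach (series):
R_inner film = 1/(h_i·A) = 1/(17.1×36.2) = 0.001615 K/W
R_carbon steel = L/(kA) = 0.0016/(46.4×36.2) = 9.526×10^-7 K/W
R_calcium silicate = L/(kA) = 0.026/(0.0539×36.2) = 0.01333 K/W
R_common brick = L/(kA) = 0.016/(0.601×36.2) = 7.354×10^-4 K/W
R_total = 0.01568 K/W
Q = ΔT / R_total = 90 / 0.01568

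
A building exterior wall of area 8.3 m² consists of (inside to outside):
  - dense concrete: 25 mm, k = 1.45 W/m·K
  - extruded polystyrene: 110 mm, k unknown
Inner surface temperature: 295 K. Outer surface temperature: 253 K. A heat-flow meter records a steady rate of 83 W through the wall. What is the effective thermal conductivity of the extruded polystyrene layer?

k ≈ 0.0263 W/(m·K)

Treating each layer as a thermal resistance in series:
R_dense concrete = L/(kA) = 0.025/(1.45×8.3) = 0.002077 K/W
Sum of known resistances R_other = 0.002077 K/W
Total R = ΔT/Q = 42/83 = 0.506 K/W
R_extruded polystyrene = R_total − R_other = 0.5039 K/W
k = L/(R·A) = 0.11/(0.5039×8.3)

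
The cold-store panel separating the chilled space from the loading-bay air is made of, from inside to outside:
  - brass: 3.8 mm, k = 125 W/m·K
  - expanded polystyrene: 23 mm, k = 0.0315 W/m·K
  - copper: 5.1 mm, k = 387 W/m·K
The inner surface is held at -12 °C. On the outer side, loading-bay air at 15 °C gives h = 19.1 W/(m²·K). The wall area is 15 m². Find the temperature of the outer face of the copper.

Treating each layer as a thermal resistance in series:
R_brass = L/(kA) = 0.0038/(125×15) = 2.027×10^-6 K/W
R_expanded polystyrene = L/(kA) = 0.023/(0.0315×15) = 0.04868 K/W
R_copper = L/(kA) = 0.0051/(387×15) = 8.786×10^-7 K/W
R_outer film = 1/(h_o·A) = 1/(19.1×15) = 0.00349 K/W
R_total = 0.05217 K/W;  Q = ΔT/R_total = 27/0.05217 = 517.5 W
T_interface = T_inner + Q·ΣR(inner→interface) = -12 + 518×0.04868

T ≈ 13.2 °C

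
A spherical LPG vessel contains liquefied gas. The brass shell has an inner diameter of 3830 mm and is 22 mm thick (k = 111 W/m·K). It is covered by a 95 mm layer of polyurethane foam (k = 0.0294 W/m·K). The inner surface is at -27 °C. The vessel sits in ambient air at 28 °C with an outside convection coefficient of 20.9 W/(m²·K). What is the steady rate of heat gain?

Radial (spherical) resistances in series:
R_brass shell = (1/1.915 − 1/1.937)/(4π×111) = 4.252×10^-6 K/W
R_polyurethane foam = (1/1.937 − 1/2.032)/(4π×0.0294) = 0.06533 K/W
R_outer film = 1/(h·4πr_o²) = 1/(20.9×4π×2.032²) = 9.221×10^-4 K/W
R_total = 0.06626 K/W
Q = ΔT/R_total = 55/0.06626

Q ≈ 830 W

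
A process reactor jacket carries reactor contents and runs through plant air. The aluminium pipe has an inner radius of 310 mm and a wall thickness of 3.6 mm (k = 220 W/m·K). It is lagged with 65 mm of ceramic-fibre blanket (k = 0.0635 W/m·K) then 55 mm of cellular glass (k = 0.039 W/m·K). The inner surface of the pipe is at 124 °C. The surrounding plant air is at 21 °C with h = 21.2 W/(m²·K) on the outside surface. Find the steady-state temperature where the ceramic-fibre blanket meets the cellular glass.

T ≈ 77.4 °C

For a radial system each layer contributes R = ln(r_out/r_in)/(2πkL); films add R = 1/(hA).
R_aluminium pipe wall = ln(313.6/310)/(2π×220×1) = 8.353×10^-6 K/W
R_ceramic-fibre blanket = ln(378.6/313.6)/(2π×0.0635×1) = 0.4721 K/W
R_cellular glass = ln(433.6/378.6)/(2π×0.039×1) = 0.5535 K/W
R_outer film = 1/(h_o·2πr_oL) = 1/(21.2×2π×0.4336×1) = 0.01731 K/W
R_total = 1.043 K/W
Q = ΔT/R_total = 103/1.043
Q = 98.8 W/m
T_interface = T_inner − Q·ΣR(inner→interface) = 124 − 98.8×0.4721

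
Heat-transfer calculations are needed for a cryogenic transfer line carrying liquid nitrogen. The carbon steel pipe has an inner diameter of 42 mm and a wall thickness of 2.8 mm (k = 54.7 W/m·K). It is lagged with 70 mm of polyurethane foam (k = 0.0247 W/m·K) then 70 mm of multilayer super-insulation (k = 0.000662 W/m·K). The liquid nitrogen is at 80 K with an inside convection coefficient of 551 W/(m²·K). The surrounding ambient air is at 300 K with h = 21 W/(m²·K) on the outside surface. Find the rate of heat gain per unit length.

q′ ≈ 1.54 W/m

Per-layer cylindrical resistances, series-summed:
R_inner film = 1/(h_i·2πr₁L) = 1/(551×2π×0.021×1) = 0.01375 K/W
R_carbon steel pipe wall = ln(23.8/21)/(2π×54.7×1) = 3.642×10^-4 K/W
R_polyurethane foam = ln(93.8/23.8)/(2π×0.0247×1) = 8.837 K/W
R_multilayer super-insulation = ln(163.8/93.8)/(2π×0.000662×1) = 134 K/W
R_outer film = 1/(h_o·2πr_oL) = 1/(21×2π×0.1638×1) = 0.04627 K/W
R_total = 142.9 K/W
Q = ΔT/R_total = 220/142.9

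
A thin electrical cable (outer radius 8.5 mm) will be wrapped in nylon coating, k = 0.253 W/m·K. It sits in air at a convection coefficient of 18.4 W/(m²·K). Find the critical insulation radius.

r_cr ≈ 13.8 mm

For a cylinder r_cr = k/h = 0.253/18.4
r_cr = 13.8 mm; since the bare radius (8.5 mm) is below r_cr, adding a thin layer of insulation will *increase* heat loss.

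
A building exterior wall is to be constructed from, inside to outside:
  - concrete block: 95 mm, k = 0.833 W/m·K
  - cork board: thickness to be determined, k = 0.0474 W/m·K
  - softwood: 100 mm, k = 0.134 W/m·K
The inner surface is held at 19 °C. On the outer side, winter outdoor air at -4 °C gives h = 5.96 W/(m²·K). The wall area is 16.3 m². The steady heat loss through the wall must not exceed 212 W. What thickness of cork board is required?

Series thermal resistances:
R_concrete block = L/(kA) = 0.095/(0.833×16.3) = 0.006997 K/W
R_softwood = L/(kA) = 0.1/(0.134×16.3) = 0.04578 K/W
R_outer film = 1/(h_o·A) = 1/(5.96×16.3) = 0.01029 K/W
Sum of the known resistances R_other = 0.06307 K/W
Required total resistance R_tot = ΔT/Q_allow = 23/212 = 0.1085 K/W
R_cork board = R_tot − R_other = 0.04542 K/W
L = R·k·A = 0.04542×0.0474×16.3

L ≈ 35.1 mm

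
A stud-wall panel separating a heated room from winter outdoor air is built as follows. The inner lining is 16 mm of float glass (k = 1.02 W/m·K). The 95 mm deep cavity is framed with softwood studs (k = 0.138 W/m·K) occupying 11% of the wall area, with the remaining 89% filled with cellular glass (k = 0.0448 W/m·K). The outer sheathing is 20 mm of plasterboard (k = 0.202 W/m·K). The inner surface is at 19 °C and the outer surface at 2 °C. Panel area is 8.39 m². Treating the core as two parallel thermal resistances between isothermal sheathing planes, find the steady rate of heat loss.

Sheathing layers in series; stud and cavity paths in parallel between them.
R_inner = 0.016/(1.02×8.39) = 0.00187 K/W
R_stud  = 0.095/(0.138×0.11×8.39) = 0.7459 K/W
R_cav   = 0.095/(0.0448×0.89×8.39) = 0.284 K/W
1/R_core = 1/R_stud + 1/R_cav → R_core = 0.2057 K/W
R_outer = 0.02/(0.202×8.39) = 0.0118 K/W
R_total = 0.2193 K/W
Q = ΔT/R_total = 17/0.2193

Q ≈ 77.5 W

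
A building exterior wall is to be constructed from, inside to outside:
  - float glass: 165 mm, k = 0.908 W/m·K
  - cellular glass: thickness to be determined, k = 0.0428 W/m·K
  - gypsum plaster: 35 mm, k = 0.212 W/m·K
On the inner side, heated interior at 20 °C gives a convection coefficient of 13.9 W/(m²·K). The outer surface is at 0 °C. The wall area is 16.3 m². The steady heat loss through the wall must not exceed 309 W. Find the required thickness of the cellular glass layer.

L ≈ 27.2 mm

Thermal resistances in series:
R_inner film = 1/(h_i·A) = 1/(13.9×16.3) = 0.004414 K/W
R_float glass = L/(kA) = 0.165/(0.908×16.3) = 0.01115 K/W
R_gypsum plaster = L/(kA) = 0.035/(0.212×16.3) = 0.01013 K/W
Sum of the known resistances R_other = 0.02569 K/W
Required total resistance R_tot = ΔT/Q_allow = 20/309 = 0.06472 K/W
R_cellular glass = R_tot − R_other = 0.03903 K/W
L = R·k·A = 0.03903×0.0428×16.3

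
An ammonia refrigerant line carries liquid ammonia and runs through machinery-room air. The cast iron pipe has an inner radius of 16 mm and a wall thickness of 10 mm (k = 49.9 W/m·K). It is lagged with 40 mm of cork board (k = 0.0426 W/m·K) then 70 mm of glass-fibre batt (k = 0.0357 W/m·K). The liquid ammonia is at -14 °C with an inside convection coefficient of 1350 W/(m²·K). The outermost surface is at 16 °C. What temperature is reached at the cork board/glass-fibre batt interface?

T ≈ 1.59 °C

For a radial system each layer contributes R = ln(r_out/r_in)/(2πkL); films add R = 1/(hA).
R_inner film = 1/(h_i·2πr₁L) = 1/(1350×2π×0.016×1) = 0.007368 K/W
R_cast iron pipe wall = ln(26/16)/(2π×49.9×1) = 0.001549 K/W
R_cork board = ln(66/26)/(2π×0.0426×1) = 3.48 K/W
R_glass-fibre batt = ln(136/66)/(2π×0.0357×1) = 3.223 K/W
R_total = 6.712 K/W
Q = ΔT/R_total = 30/6.712
Q = 4.47 W/m
T_interface = T_inner + Q·ΣR(inner→interface) = -14 + 4.47×3.489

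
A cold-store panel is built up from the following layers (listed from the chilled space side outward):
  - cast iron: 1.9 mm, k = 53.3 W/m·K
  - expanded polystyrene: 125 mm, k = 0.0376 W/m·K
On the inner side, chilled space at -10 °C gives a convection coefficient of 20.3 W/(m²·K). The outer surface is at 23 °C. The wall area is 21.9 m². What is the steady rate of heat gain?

Using the resistance-network approach (series):
R_inner film = 1/(h_i·A) = 1/(20.3×21.9) = 0.002249 K/W
R_cast iron = L/(kA) = 0.0019/(53.3×21.9) = 1.628×10^-6 K/W
R_expanded polystyrene = L/(kA) = 0.125/(0.0376×21.9) = 0.1518 K/W
R_total = 0.1541 K/W
Q = ΔT / R_total = 33 / 0.1541

Q ≈ 214 W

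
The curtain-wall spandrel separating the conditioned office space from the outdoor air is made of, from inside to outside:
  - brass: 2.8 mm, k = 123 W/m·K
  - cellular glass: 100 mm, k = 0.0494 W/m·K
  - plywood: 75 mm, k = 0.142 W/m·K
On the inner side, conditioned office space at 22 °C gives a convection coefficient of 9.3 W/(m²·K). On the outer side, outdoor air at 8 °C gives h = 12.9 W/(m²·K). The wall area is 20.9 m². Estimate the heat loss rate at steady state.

Thermal resistances in series:
R_inner film = 1/(h_i·A) = 1/(9.3×20.9) = 0.005145 K/W
R_brass = L/(kA) = 0.0028/(123×20.9) = 1.089×10^-6 K/W
R_cellular glass = L/(kA) = 0.1/(0.0494×20.9) = 0.09686 K/W
R_plywood = L/(kA) = 0.075/(0.142×20.9) = 0.02527 K/W
R_outer film = 1/(h_o·A) = 1/(12.9×20.9) = 0.003709 K/W
R_total = 0.131 K/W
Q = ΔT / R_total = 14 / 0.131

Q ≈ 107 W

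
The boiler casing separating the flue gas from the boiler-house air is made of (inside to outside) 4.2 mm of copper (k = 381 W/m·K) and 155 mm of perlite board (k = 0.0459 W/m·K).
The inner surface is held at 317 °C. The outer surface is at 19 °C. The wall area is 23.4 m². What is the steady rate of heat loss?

Treating each layer as a thermal resistance in series:
R_copper = L/(kA) = 0.0042/(381×23.4) = 4.711×10^-7 K/W
R_perlite board = L/(kA) = 0.155/(0.0459×23.4) = 0.1443 K/W
R_total = 0.1443 K/W
Q = ΔT / R_total = 298 / 0.1443

Q ≈ 2060 W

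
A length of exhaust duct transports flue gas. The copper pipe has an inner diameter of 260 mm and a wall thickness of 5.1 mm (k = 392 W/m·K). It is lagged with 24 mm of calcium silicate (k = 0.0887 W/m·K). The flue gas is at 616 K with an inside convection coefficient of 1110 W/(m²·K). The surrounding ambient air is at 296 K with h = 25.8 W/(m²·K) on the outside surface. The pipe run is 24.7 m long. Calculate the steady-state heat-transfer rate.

Cylindrical conduction, so R = ln(r₂/r₁)/(2πkL) per layer, in series:
R_inner film = 1/(h_i·2πr₁L) = 1/(1110×2π×0.13×24.7) = 4.465×10^-5 K/W
R_copper pipe wall = ln(135.1/130)/(2π×392×24.7) = 6.325×10^-7 K/W
R_calcium silicate = ln(159.1/135.1)/(2π×0.0887×24.7) = 0.01188 K/W
R_outer film = 1/(h_o·2πr_oL) = 1/(25.8×2π×0.1591×24.7) = 0.00157 K/W
R_total = 0.01349 K/W
Q = ΔT/R_total = 320/0.01349

Q ≈ 23700 W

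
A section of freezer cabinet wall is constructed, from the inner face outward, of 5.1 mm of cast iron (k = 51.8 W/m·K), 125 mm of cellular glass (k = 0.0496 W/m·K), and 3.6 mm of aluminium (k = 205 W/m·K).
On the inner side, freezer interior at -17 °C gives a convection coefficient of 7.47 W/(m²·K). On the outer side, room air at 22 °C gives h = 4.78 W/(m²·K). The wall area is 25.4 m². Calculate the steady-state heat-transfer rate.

Q ≈ 346 W

Model the wall as resistances in series:
R_inner film = 1/(h_i·A) = 1/(7.47×25.4) = 0.00527 K/W
R_cast iron = L/(kA) = 0.0051/(51.8×25.4) = 3.876×10^-6 K/W
R_cellular glass = L/(kA) = 0.125/(0.0496×25.4) = 0.09922 K/W
R_aluminium = L/(kA) = 0.0036/(205×25.4) = 6.914×10^-7 K/W
R_outer film = 1/(h_o·A) = 1/(4.78×25.4) = 0.008236 K/W
R_total = 0.1127 K/W
Q = ΔT / R_total = 39 / 0.1127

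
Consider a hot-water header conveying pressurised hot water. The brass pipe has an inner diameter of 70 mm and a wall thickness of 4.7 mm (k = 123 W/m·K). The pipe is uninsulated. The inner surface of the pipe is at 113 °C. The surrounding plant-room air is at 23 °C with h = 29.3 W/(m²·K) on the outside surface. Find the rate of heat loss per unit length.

q′ ≈ 657 W/m

Radial resistances (cylindrical: R_cond = ln(r_o/r_i)/(2πkL), R_conv = 1/(h·2πrL)):
R_brass pipe wall = ln(39.7/35)/(2π×123×1) = 1.63×10^-4 K/W
R_outer film = 1/(h_o·2πr_oL) = 1/(29.3×2π×0.0397×1) = 0.1368 K/W
R_total = 0.137 K/W
Q = ΔT/R_total = 90/0.137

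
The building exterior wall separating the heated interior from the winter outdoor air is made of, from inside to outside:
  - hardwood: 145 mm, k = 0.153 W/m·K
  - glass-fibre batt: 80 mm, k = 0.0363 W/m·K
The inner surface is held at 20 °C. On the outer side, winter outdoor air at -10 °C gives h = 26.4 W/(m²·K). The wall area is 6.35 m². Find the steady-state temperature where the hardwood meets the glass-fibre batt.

Model the wall as resistances in series:
R_hardwood = L/(kA) = 0.145/(0.153×6.35) = 0.1492 K/W
R_glass-fibre batt = L/(kA) = 0.08/(0.0363×6.35) = 0.3471 K/W
R_outer film = 1/(h_o·A) = 1/(26.4×6.35) = 0.005965 K/W
R_total = 0.5023 K/W;  Q = ΔT/R_total = 30/0.5023 = 59.73 W
T_interface = T_inner − Q·ΣR(inner→interface) = 20 − 59.7×0.1492

T ≈ 11.1 °C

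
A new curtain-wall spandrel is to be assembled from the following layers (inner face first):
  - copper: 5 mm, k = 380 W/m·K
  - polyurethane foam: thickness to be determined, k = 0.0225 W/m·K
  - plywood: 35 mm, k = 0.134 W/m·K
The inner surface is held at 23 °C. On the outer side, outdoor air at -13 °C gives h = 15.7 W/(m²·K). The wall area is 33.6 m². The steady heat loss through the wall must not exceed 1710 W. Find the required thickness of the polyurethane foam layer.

Using the resistance-network approach (series):
R_copper = L/(kA) = 0.005/(380×33.6) = 3.916×10^-7 K/W
R_plywood = L/(kA) = 0.035/(0.134×33.6) = 0.007774 K/W
R_outer film = 1/(h_o·A) = 1/(15.7×33.6) = 0.001896 K/W
Sum of the known resistances R_other = 0.00967 K/W
Required total resistance R_tot = ΔT/Q_allow = 36/1710 = 0.02105 K/W
R_polyurethane foam = R_tot − R_other = 0.01138 K/W
L = R·k·A = 0.01138×0.0225×33.6

L ≈ 8.61 mm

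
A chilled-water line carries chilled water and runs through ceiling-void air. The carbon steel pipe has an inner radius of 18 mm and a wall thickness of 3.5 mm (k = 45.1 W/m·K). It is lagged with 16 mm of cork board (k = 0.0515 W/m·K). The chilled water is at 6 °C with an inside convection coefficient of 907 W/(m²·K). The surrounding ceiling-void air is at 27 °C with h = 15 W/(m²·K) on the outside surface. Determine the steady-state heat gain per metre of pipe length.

Per-layer cylindrical resistances, series-summed:
R_inner film = 1/(h_i·2πr₁L) = 1/(907×2π×0.018×1) = 0.009749 K/W
R_carbon steel pipe wall = ln(21.5/18)/(2π×45.1×1) = 6.27×10^-4 K/W
R_cork board = ln(37.5/21.5)/(2π×0.0515×1) = 1.719 K/W
R_outer film = 1/(h_o·2πr_oL) = 1/(15×2π×0.0375×1) = 0.2829 K/W
R_total = 2.012 K/W
Q = ΔT/R_total = 21/2.012

q′ ≈ 10.4 W/m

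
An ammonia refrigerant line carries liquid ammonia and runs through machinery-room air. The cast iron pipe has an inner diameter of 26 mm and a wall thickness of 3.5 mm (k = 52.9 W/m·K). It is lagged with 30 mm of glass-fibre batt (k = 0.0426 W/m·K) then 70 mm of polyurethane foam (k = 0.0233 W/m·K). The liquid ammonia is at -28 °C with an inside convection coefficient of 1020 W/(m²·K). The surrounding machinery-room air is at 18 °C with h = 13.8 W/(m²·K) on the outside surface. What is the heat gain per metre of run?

Treating each annulus and film as a series resistance:
R_inner film = 1/(h_i·2πr₁L) = 1/(1020×2π×0.013×1) = 0.012 K/W
R_cast iron pipe wall = ln(16.5/13)/(2π×52.9×1) = 7.173×10^-4 K/W
R_glass-fibre batt = ln(46.5/16.5)/(2π×0.0426×1) = 3.871 K/W
R_polyurethane foam = ln(116.5/46.5)/(2π×0.0233×1) = 6.274 K/W
R_outer film = 1/(h_o·2πr_oL) = 1/(13.8×2π×0.1165×1) = 0.099 K/W
R_total = 10.26 K/W
Q = ΔT/R_total = 46/10.26

q′ ≈ 4.49 W/m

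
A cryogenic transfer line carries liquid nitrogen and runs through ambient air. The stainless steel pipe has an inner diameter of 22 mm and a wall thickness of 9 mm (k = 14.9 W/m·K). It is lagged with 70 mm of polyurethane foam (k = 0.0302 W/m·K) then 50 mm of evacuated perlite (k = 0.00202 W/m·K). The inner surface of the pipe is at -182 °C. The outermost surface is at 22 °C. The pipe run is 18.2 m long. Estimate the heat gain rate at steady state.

Q ≈ 86.9 W

Treating each annulus and film as a series resistance:
R_stainless steel pipe wall = ln(20/11)/(2π×14.9×18.2) = 3.509×10^-4 K/W
R_polyurethane foam = ln(90/20)/(2π×0.0302×18.2) = 0.4355 K/W
R_evacuated perlite = ln(140/90)/(2π×0.00202×18.2) = 1.913 K/W
R_total = 2.349 K/W
Q = ΔT/R_total = 204/2.349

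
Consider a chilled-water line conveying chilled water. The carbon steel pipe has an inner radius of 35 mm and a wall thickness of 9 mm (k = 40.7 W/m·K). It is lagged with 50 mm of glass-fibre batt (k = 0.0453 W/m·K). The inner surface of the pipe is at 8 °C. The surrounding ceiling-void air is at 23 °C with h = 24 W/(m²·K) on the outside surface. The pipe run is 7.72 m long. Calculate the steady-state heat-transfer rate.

Q ≈ 42.3 W

Cylindrical conduction, so R = ln(r₂/r₁)/(2πkL) per layer, in series:
R_carbon steel pipe wall = ln(44/35)/(2π×40.7×7.72) = 1.159×10^-4 K/W
R_glass-fibre batt = ln(94/44)/(2π×0.0453×7.72) = 0.3455 K/W
R_outer film = 1/(h_o·2πr_oL) = 1/(24×2π×0.094×7.72) = 0.009138 K/W
R_total = 0.3547 K/W
Q = ΔT/R_total = 15/0.3547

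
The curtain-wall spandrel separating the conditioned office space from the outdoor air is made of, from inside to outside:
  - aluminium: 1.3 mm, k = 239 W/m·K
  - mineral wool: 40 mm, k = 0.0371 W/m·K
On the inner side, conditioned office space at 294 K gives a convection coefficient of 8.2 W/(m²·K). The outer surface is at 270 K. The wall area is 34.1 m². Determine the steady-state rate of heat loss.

Treating each layer as a thermal resistance in series:
R_inner film = 1/(h_i·A) = 1/(8.2×34.1) = 0.003576 K/W
R_aluminium = L/(kA) = 0.0013/(239×34.1) = 1.595×10^-7 K/W
R_mineral wool = L/(kA) = 0.04/(0.0371×34.1) = 0.03162 K/W
R_total = 0.03519 K/W
Q = ΔT / R_total = 24 / 0.03519

Q ≈ 682 W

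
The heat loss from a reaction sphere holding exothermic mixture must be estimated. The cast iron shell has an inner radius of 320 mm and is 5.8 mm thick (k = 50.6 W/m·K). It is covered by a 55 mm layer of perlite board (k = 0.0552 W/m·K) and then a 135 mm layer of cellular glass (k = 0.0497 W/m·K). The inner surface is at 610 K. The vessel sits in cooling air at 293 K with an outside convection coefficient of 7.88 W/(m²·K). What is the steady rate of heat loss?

Each spherical layer contributes R = (1/r_i − 1/r_o)/(4πk):
R_cast iron shell = (1/0.32 − 1/0.3258)/(4π×50.6) = 8.749×10^-5 K/W
R_perlite board = (1/0.3258 − 1/0.3808)/(4π×0.0552) = 0.6391 K/W
R_cellular glass = (1/0.3808 − 1/0.5158)/(4π×0.0497) = 1.1 K/W
R_outer film = 1/(h·4πr_o²) = 1/(7.88×4π×0.5158²) = 0.03796 K/W
R_total = 1.778 K/W
Q = ΔT/R_total = 317/1.778

Q ≈ 178 W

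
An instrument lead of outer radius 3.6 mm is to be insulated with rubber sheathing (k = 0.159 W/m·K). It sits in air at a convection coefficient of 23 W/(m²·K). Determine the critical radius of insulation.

r_cr ≈ 6.91 mm

For a cylinder r_cr = k/h = 0.159/23
r_cr = 6.91 mm; since the bare radius (3.6 mm) is below r_cr, adding a thin layer of insulation will *increase* heat loss.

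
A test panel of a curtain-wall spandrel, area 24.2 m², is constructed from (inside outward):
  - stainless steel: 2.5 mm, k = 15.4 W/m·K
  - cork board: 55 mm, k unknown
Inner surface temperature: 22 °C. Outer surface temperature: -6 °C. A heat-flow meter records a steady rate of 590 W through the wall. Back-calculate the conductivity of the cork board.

Using the resistance-network approach (series):
R_stainless steel = L/(kA) = 0.0025/(15.4×24.2) = 6.708×10^-6 K/W
Sum of known resistances R_other = 6.708×10^-6 K/W
Total R = ΔT/Q = 28/590 = 0.04746 K/W
R_cork board = R_total − R_other = 0.04745 K/W
k = L/(R·A) = 0.055/(0.04745×24.2)

k ≈ 0.0479 W/(m·K)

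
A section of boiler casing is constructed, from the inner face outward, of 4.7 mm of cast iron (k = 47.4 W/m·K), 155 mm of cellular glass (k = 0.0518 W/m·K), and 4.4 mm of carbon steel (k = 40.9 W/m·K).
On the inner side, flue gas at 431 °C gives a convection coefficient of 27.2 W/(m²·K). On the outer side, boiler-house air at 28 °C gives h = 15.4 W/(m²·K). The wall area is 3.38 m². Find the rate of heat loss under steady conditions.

Q ≈ 440 W

Thermal resistances in series:
R_inner film = 1/(h_i·A) = 1/(27.2×3.38) = 0.01088 K/W
R_cast iron = L/(kA) = 0.0047/(47.4×3.38) = 2.934×10^-5 K/W
R_cellular glass = L/(kA) = 0.155/(0.0518×3.38) = 0.8853 K/W
R_carbon steel = L/(kA) = 0.0044/(40.9×3.38) = 3.183×10^-5 K/W
R_outer film = 1/(h_o·A) = 1/(15.4×3.38) = 0.01921 K/W
R_total = 0.9154 K/W
Q = ΔT / R_total = 403 / 0.9154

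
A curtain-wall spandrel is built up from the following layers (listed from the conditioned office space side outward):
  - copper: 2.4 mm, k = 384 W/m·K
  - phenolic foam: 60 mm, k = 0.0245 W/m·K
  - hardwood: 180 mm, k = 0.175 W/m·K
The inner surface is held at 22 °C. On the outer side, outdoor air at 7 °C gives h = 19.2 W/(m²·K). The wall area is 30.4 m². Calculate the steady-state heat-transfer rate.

Thermal resistances in series:
R_copper = L/(kA) = 0.0024/(384×30.4) = 2.056×10^-7 K/W
R_phenolic foam = L/(kA) = 0.06/(0.0245×30.4) = 0.08056 K/W
R_hardwood = L/(kA) = 0.18/(0.175×30.4) = 0.03383 K/W
R_outer film = 1/(h_o·A) = 1/(19.2×30.4) = 0.001713 K/W
R_total = 0.1161 K/W
Q = ΔT / R_total = 15 / 0.1161

Q ≈ 129 W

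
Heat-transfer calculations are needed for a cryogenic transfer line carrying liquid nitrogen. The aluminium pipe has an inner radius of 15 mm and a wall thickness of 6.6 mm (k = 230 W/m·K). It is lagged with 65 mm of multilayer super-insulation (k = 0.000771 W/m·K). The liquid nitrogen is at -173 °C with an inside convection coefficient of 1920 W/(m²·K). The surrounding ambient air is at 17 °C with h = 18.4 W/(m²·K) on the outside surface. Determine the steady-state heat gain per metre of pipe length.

q′ ≈ 0.663 W/m

Treating each annulus and film as a series resistance:
R_inner film = 1/(h_i·2πr₁L) = 1/(1920×2π×0.015×1) = 0.005526 K/W
R_aluminium pipe wall = ln(21.6/15)/(2π×230×1) = 2.523×10^-4 K/W
R_multilayer super-insulation = ln(86.6/21.6)/(2π×0.000771×1) = 286.6 K/W
R_outer film = 1/(h_o·2πr_oL) = 1/(18.4×2π×0.0866×1) = 0.09988 K/W
R_total = 286.8 K/W
Q = ΔT/R_total = 190/286.8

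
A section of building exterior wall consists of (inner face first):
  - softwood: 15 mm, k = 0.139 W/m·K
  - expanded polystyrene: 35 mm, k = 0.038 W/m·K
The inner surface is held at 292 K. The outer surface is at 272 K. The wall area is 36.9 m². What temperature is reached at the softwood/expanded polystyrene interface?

T ≈ 290 K

Series thermal resistances:
R_softwood = L/(kA) = 0.015/(0.139×36.9) = 0.002924 K/W
R_expanded polystyrene = L/(kA) = 0.035/(0.038×36.9) = 0.02496 K/W
R_total = 0.02789 K/W;  Q = ΔT/R_total = 20/0.02789 = 717.2 W
T_interface = T_inner − Q·ΣR(inner→interface) = 292 − 717×0.002924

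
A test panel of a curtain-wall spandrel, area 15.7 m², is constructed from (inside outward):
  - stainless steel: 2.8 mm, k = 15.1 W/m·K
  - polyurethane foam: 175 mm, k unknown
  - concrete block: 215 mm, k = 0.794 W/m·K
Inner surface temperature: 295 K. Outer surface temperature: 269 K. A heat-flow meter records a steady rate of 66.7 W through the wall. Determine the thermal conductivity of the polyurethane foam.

k ≈ 0.0299 W/(m·K)

Series thermal resistances:
R_stainless steel = L/(kA) = 0.0028/(15.1×15.7) = 1.181×10^-5 K/W
R_concrete block = L/(kA) = 0.215/(0.794×15.7) = 0.01725 K/W
Sum of known resistances R_other = 0.01726 K/W
Total R = ΔT/Q = 26/66.7 = 0.3898 K/W
R_polyurethane foam = R_total − R_other = 0.3725 K/W
k = L/(R·A) = 0.175/(0.3725×15.7)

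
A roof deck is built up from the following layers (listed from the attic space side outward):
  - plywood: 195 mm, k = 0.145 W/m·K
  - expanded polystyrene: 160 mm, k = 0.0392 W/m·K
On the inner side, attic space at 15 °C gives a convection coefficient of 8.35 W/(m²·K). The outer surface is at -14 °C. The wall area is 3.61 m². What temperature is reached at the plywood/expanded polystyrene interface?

T ≈ 7.34 °C

Thermal resistances in series:
R_inner film = 1/(h_i·A) = 1/(8.35×3.61) = 0.03317 K/W
R_plywood = L/(kA) = 0.195/(0.145×3.61) = 0.3725 K/W
R_expanded polystyrene = L/(kA) = 0.16/(0.0392×3.61) = 1.131 K/W
R_total = 1.536 K/W;  Q = ΔT/R_total = 29/1.536 = 18.88 W
T_interface = T_inner − Q·ΣR(inner→interface) = 15 − 18.9×0.4057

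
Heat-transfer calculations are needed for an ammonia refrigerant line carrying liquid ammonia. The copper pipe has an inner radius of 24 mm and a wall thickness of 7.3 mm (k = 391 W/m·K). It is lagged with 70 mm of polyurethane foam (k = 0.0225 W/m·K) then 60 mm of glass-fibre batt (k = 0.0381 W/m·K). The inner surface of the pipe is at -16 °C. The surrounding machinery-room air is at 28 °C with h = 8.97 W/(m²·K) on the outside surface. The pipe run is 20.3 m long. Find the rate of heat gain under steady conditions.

Treating each annulus and film as a series resistance:
R_copper pipe wall = ln(31.3/24)/(2π×391×20.3) = 5.325×10^-6 K/W
R_polyurethane foam = ln(101.3/31.3)/(2π×0.0225×20.3) = 0.4092 K/W
R_glass-fibre batt = ln(161.3/101.3)/(2π×0.0381×20.3) = 0.09572 K/W
R_outer film = 1/(h_o·2πr_oL) = 1/(8.97×2π×0.1613×20.3) = 0.005419 K/W
R_total = 0.5104 K/W
Q = ΔT/R_total = 44/0.5104

Q ≈ 86.2 W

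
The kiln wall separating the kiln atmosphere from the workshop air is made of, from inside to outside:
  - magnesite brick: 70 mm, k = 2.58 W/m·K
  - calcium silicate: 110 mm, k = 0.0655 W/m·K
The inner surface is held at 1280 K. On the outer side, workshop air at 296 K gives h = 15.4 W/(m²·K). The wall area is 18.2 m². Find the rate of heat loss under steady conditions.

Q ≈ 10100 W

Model the wall as resistances in series:
R_magnesite brick = L/(kA) = 0.07/(2.58×18.2) = 0.001491 K/W
R_calcium silicate = L/(kA) = 0.11/(0.0655×18.2) = 0.09227 K/W
R_outer film = 1/(h_o·A) = 1/(15.4×18.2) = 0.003568 K/W
R_total = 0.09733 K/W
Q = ΔT / R_total = 984 / 0.09733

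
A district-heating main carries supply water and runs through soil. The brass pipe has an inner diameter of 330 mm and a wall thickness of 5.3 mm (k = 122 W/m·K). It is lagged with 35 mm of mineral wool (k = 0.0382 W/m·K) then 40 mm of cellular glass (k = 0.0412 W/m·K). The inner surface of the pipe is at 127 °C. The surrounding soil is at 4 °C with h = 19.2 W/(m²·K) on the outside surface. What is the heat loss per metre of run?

Cylindrical conduction, so R = ln(r₂/r₁)/(2πkL) per layer, in series:
R_brass pipe wall = ln(170.3/165)/(2π×122×1) = 4.124×10^-5 K/W
R_mineral wool = ln(205.3/170.3)/(2π×0.0382×1) = 0.7787 K/W
R_cellular glass = ln(245.3/205.3)/(2π×0.0412×1) = 0.6876 K/W
R_outer film = 1/(h_o·2πr_oL) = 1/(19.2×2π×0.2453×1) = 0.03379 K/W
R_total = 1.5 K/W
Q = ΔT/R_total = 123/1.5

q′ ≈ 82 W/m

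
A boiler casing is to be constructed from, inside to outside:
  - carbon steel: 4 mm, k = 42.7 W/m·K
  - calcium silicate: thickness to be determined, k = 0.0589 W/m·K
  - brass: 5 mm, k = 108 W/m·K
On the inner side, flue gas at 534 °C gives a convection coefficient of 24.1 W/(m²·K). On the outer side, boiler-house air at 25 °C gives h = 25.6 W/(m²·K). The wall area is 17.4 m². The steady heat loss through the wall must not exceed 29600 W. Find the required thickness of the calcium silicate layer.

L ≈ 12.9 mm

Model the wall as resistances in series:
R_inner film = 1/(h_i·A) = 1/(24.1×17.4) = 0.002385 K/W
R_carbon steel = L/(kA) = 0.004/(42.7×17.4) = 5.384×10^-6 K/W
R_brass = L/(kA) = 0.005/(108×17.4) = 2.661×10^-6 K/W
R_outer film = 1/(h_o·A) = 1/(25.6×17.4) = 0.002245 K/W
Sum of the known resistances R_other = 0.004638 K/W
Required total resistance R_tot = ΔT/Q_allow = 509/29600 = 0.0172 K/W
R_calcium silicate = R_tot − R_other = 0.01256 K/W
L = R·k·A = 0.01256×0.0589×17.4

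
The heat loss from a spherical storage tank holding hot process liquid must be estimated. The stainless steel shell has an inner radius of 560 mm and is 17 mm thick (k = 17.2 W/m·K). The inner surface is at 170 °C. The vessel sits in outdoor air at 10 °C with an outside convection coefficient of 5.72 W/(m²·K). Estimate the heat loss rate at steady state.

Spherical conduction: R = (1/r_in − 1/r_out)/(4πk) per layer; series-sum.
R_stainless steel shell = (1/0.56 − 1/0.577)/(4π×17.2) = 2.434×10^-4 K/W
R_outer film = 1/(h·4πr_o²) = 1/(5.72×4π×0.577²) = 0.04179 K/W
R_total = 0.04203 K/W
Q = ΔT/R_total = 160/0.04203

Q ≈ 3810 W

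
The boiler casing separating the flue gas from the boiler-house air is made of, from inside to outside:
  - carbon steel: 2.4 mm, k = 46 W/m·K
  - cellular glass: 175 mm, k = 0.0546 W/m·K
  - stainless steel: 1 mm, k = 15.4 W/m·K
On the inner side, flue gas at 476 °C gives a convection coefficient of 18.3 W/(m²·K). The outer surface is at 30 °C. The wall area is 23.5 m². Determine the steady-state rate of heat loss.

Series thermal resistances:
R_inner film = 1/(h_i·A) = 1/(18.3×23.5) = 0.002325 K/W
R_carbon steel = L/(kA) = 0.0024/(46×23.5) = 2.22×10^-6 K/W
R_cellular glass = L/(kA) = 0.175/(0.0546×23.5) = 0.1364 K/W
R_stainless steel = L/(kA) = 0.001/(15.4×23.5) = 2.763×10^-6 K/W
R_total = 0.1387 K/W
Q = ΔT / R_total = 446 / 0.1387

Q ≈ 3220 W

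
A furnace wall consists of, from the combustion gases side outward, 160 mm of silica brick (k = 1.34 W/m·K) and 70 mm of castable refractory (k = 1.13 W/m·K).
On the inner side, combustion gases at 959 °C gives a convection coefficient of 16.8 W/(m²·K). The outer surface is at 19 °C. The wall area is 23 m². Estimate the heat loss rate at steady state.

Q ≈ 89800 W

Series thermal resistances:
R_inner film = 1/(h_i·A) = 1/(16.8×23) = 0.002588 K/W
R_silica brick = L/(kA) = 0.16/(1.34×23) = 0.005191 K/W
R_castable refractory = L/(kA) = 0.07/(1.13×23) = 0.002693 K/W
R_total = 0.01047 K/W
Q = ΔT / R_total = 940 / 0.01047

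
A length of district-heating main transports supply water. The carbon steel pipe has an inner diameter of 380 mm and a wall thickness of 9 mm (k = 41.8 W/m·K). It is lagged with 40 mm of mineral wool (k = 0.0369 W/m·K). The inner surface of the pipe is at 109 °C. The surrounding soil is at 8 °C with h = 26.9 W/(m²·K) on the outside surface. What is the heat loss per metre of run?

q′ ≈ 124 W/m

For a radial system each layer contributes R = ln(r_out/r_in)/(2πkL); films add R = 1/(hA).
R_carbon steel pipe wall = ln(199/190)/(2π×41.8×1) = 1.762×10^-4 K/W
R_mineral wool = ln(239/199)/(2π×0.0369×1) = 0.79 K/W
R_outer film = 1/(h_o·2πr_oL) = 1/(26.9×2π×0.239×1) = 0.02476 K/W
R_total = 0.8149 K/W
Q = ΔT/R_total = 101/0.8149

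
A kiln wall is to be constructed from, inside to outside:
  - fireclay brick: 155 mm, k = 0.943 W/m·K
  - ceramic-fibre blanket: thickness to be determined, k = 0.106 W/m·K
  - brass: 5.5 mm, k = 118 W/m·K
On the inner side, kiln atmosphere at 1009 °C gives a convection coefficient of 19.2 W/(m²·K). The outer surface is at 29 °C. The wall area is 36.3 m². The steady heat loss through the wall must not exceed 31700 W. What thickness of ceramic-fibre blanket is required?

Series thermal resistances:
R_inner film = 1/(h_i·A) = 1/(19.2×36.3) = 0.001435 K/W
R_fireclay brick = L/(kA) = 0.155/(0.943×36.3) = 0.004528 K/W
R_brass = L/(kA) = 0.0055/(118×36.3) = 1.284×10^-6 K/W
Sum of the known resistances R_other = 0.005964 K/W
Required total resistance R_tot = ΔT/Q_allow = 980/31700 = 0.03091 K/W
R_ceramic-fibre blanket = R_tot − R_other = 0.02495 K/W
L = R·k·A = 0.02495×0.106×36.3

L ≈ 96 mm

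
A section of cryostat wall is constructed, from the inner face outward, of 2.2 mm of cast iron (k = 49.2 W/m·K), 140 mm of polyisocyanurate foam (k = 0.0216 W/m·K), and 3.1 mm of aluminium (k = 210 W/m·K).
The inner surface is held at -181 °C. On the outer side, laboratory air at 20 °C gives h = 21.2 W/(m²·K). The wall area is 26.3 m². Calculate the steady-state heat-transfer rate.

Q ≈ 810 W

Model the wall as resistances in series:
R_cast iron = L/(kA) = 0.0022/(49.2×26.3) = 1.7×10^-6 K/W
R_polyisocyanurate foam = L/(kA) = 0.14/(0.0216×26.3) = 0.2464 K/W
R_aluminium = L/(kA) = 0.0031/(210×26.3) = 5.613×10^-7 K/W
R_outer film = 1/(h_o·A) = 1/(21.2×26.3) = 0.001794 K/W
R_total = 0.2482 K/W
Q = ΔT / R_total = 201 / 0.2482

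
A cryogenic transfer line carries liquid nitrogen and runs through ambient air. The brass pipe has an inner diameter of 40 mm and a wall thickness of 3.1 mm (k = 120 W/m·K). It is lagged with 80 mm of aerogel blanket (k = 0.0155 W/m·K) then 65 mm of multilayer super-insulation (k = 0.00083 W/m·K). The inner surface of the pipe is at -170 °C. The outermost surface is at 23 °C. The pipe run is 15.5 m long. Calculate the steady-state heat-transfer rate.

Per-layer cylindrical resistances, series-summed:
R_brass pipe wall = ln(23.1/20)/(2π×120×15.5) = 1.233×10^-5 K/W
R_aerogel blanket = ln(103.1/23.1)/(2π×0.0155×15.5) = 0.9909 K/W
R_multilayer super-insulation = ln(168.1/103.1)/(2π×0.00083×15.5) = 6.048 K/W
R_total = 7.039 K/W
Q = ΔT/R_total = 193/7.039

Q ≈ 27.4 W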